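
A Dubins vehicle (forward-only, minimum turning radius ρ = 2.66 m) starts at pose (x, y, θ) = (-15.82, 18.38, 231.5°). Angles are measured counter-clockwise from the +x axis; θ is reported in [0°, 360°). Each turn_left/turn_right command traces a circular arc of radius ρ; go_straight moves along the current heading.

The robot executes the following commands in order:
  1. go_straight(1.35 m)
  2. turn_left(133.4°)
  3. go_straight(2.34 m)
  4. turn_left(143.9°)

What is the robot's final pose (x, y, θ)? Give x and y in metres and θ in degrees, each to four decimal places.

(-10.8693, 18.1427, 148.8000°)

set_pose: (x, y, θ) = (-15.8200, 18.3800, 231.5000°), ρ = 2.66
go_straight(1.35): x += 1.35·cos θ, y += 1.35·sin θ → (-16.6604, 17.3235, 231.5000°)
turn_left(133.4°): centre at ρ to the left, rotate +133.4° → (-14.3514, 13.0173, 364.9000° ≡ 4.9000°)
go_straight(2.34): x += 2.34·cos θ, y += 2.34·sin θ → (-12.0200, 13.2172, 4.9000°)
turn_left(143.9°): centre at ρ to the left, rotate +143.9° → (-10.8693, 18.1427, 148.8000°)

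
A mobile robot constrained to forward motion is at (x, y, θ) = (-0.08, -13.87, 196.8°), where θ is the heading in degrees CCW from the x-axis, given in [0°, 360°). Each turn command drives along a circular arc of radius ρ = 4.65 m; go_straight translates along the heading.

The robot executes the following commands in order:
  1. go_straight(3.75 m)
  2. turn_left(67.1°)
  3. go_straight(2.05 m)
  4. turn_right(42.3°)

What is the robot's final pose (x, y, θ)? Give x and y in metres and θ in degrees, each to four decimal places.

set_pose: (x, y, θ) = (-0.0800, -13.8700, 196.8000°), ρ = 4.65
go_straight(3.75): x += 3.75·cos θ, y += 3.75·sin θ → (-3.6699, -14.9539, 196.8000°)
turn_left(67.1°): centre at ρ to the left, rotate +67.1° → (-6.9496, -18.9113, 263.9000°)
go_straight(2.05): x += 2.05·cos θ, y += 2.05·sin θ → (-7.1675, -20.9497, 263.9000°)
turn_right(42.3°): centre at ρ to the right, rotate −42.3° → (-8.7039, -23.9328, 221.6000°)

(-8.7039, -23.9328, 221.6000°)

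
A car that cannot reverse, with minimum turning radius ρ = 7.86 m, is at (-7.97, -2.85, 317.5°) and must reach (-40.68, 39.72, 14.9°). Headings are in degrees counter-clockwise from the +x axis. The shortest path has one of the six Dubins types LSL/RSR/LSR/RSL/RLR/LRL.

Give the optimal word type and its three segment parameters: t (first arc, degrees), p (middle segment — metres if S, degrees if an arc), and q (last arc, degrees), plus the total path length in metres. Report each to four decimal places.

Let ψ = atan2(Δy, Δx) = atan2(42.57, -32.71) = 127.5380° be the start→goal bearing.
Normalize: d = |goal − start| / ρ = 53.685650/7.86 = 6.830235, α = (θ_start − ψ) mod 360° = 189.9620° = 3.315462 rad, β = (θ_goal − ψ) mod 360° = 247.3620° = 4.317281 rad.
Common terms: sin α = -0.172995, cos α = -0.984923, sin β = -0.922955, cos β = -0.384908, cos(α−β) = 0.538771, d² = 46.652115. Work in radians in the unit-radius frame; every candidate has L = ρ·(t + p + q).
LSL: p² = 2 + d² − 2cos(α−β) + 2d(sin α − sin β) = 57.819383; p = √p² = 7.603906; φ = atan2(cos β − cos α, d + sin α − sin β) = 0.078991 rad; t = (φ − α) mod 2π = 3.046714 rad, q = (β − φ) mod 2π = 4.238290 rad → L = 7.86·(3.046714 + 7.603906 + 4.238290) = 7.86·14.888910 = 117.026833 m
RSR: p² = 2 + d² − 2cos(α−β) + 2d(sin β − sin α) = 37.329763; p = √p² = 6.109809; φ = atan2(cos α − cos β, d − sin α + sin β) = -0.098364 rad; t = (α − φ) mod 2π = 3.413826 rad, q = (φ − β) mod 2π = 1.867540 rad → L = 7.86·(3.413826 + 6.109809 + 1.867540) = 7.86·11.391175 = 89.534636 m
LSR: p² = d² − 2 + 2cos(α−β) + 2d(sin α + sin β) = 30.758465; p = √p² = 5.546031; φ = atan2(−cos α − cos β, d + sin α + sin β) − atan2(−2, p) = 0.580592 rad; t = (φ − α) mod 2π = 3.548316 rad, q = (φ − β) mod 2π = 2.546497 rad → L = 7.86·(3.548316 + 5.546031 + 2.546497) = 7.86·11.640844 = 91.497031 m
RSL: p² = d² − 2 + 2cos(α−β) − 2d(sin α + sin β) = 60.700848; p = √p² = 7.791075; φ = atan2(cos α + cos β, d − sin α − sin β) − atan2(2, p) = -0.422411 rad; t = (α − φ) mod 2π = 3.737873 rad, q = (β − φ) mod 2π = 4.739692 rad → L = 7.86·(3.737873 + 7.791075 + 4.739692) = 7.86·16.268641 = 127.871517 m
RLR: c = (6 − d² + 2cos(α−β) + 2d(sin α − sin β))/8 = -3.666220, |c| > 1 → infeasible
LRL: c = (6 − d² + 2cos(α−β) − 2d(sin α − sin β))/8 = -6.227423, |c| > 1 → infeasible
Shortest: RSR with L = 89.534636 m ≈ 89.5346 m
Convert RSR to answer units (arcs ×180/π): t = 3.413826·180/π = 195.5978°, p = ρ·p = 7.86·6.109809 = 48.0231 m, q = 1.867540·180/π = 107.0022°, L = 89.5346 m.

RSR: t = 195.5978°, p = 48.0231 m, q = 107.0022°, L = 89.5346 m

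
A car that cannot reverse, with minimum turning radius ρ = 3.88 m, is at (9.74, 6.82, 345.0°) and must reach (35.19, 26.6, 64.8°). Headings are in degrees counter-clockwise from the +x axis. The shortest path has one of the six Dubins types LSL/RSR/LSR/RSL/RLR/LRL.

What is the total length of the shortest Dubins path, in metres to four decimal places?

Let ψ = atan2(Δy, Δx) = atan2(19.78, 25.45) = 37.8547° be the start→goal bearing.
Normalize: d = |goal − start| / ρ = 32.232761/3.88 = 8.307413, α = (θ_start − ψ) mod 360° = 307.1453° = 5.360696 rad, β = (θ_goal − ψ) mod 360° = 26.9453° = 0.470284 rad.
Common terms: sin α = -0.797107, cos α = 0.603838, sin β = 0.453139, cos β = 0.891440, cos(α−β) = 0.177085, d² = 69.013106. Work in radians in the unit-radius frame; every candidate has L = ρ·(t + p + q).
LSL: p² = 2 + d² − 2cos(α−β) + 2d(sin α − sin β) = 49.886312; p = √p² = 7.063024; φ = atan2(cos β − cos α, d + sin α − sin β) = 0.040731 rad; t = (φ − α) mod 2π = 0.963219 rad, q = (β − φ) mod 2π = 0.429553 rad → L = 3.88·(0.963219 + 7.063024 + 0.429553) = 3.88·8.455797 = 32.808492 m
RSR: p² = 2 + d² − 2cos(α−β) + 2d(sin β − sin α) = 91.431561; p = √p² = 9.561985; φ = atan2(cos α − cos β, d − sin α + sin β) = -0.030082 rad; t = (α − φ) mod 2π = 5.390779 rad, q = (φ − β) mod 2π = 5.782819 rad → L = 3.88·(5.390779 + 9.561985 + 5.782819) = 3.88·20.735583 = 80.454062 m
LSR: p² = d² − 2 + 2cos(α−β) + 2d(sin α + sin β) = 61.652315; p = √p² = 7.851899; φ = atan2(−cos α − cos β, d + sin α + sin β) − atan2(−2, p) = 0.063805 rad; t = (φ − α) mod 2π = 0.986294 rad, q = (φ − β) mod 2π = 5.876707 rad → L = 3.88·(0.986294 + 7.851899 + 5.876707) = 3.88·14.714899 = 57.093810 m
RSL: p² = d² − 2 + 2cos(α−β) − 2d(sin α + sin β) = 73.082236; p = √p² = 8.548815; φ = atan2(cos α + cos β, d − sin α − sin β) − atan2(2, p) = -0.058671 rad; t = (α − φ) mod 2π = 5.419368 rad, q = (β − φ) mod 2π = 0.528955 rad → L = 3.88·(5.419368 + 8.548815 + 0.528955) = 3.88·14.497138 = 56.248894 m
RLR: c = (6 − d² + 2cos(α−β) + 2d(sin α − sin β))/8 = -10.428945, |c| > 1 → infeasible
LRL: c = (6 − d² + 2cos(α−β) − 2d(sin α − sin β))/8 = -5.235789, |c| > 1 → infeasible
Shortest: LSL with L = 32.808492 m ≈ 32.8085 m

32.8085 m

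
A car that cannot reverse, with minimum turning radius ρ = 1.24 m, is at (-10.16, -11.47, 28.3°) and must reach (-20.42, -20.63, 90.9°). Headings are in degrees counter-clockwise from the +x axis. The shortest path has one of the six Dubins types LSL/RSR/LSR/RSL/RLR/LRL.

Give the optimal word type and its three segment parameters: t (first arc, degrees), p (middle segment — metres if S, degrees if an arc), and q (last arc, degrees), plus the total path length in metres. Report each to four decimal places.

Let ψ = atan2(Δy, Δx) = atan2(-9.16, -10.26) = -138.2419° be the start→goal bearing.
Normalize: d = |goal − start| / ρ = 13.754025/1.24 = 11.091956, α = (θ_start − ψ) mod 360° = 166.5419° = 2.906705 rad, β = (θ_goal − ψ) mod 360° = 229.1419° = 3.999281 rad.
Common terms: sin α = 0.232734, cos α = -0.972540, sin β = -0.756332, cos β = -0.654188, cos(α−β) = 0.460200, d² = 123.031478. Work in radians in the unit-radius frame; every candidate has L = ρ·(t + p + q).
LSL: p² = 2 + d² − 2cos(α−β) + 2d(sin α − sin β) = 146.052434; p = √p² = 12.085216; φ = atan2(cos β − cos α, d + sin α − sin β) = 0.026345 rad; t = (φ − α) mod 2π = 3.402826 rad, q = (β − φ) mod 2π = 3.972936 rad → L = 1.24·(3.402826 + 12.085216 + 3.972936) = 1.24·19.460977 = 24.131611 m
RSR: p² = 2 + d² − 2cos(α−β) + 2d(sin β − sin α) = 102.169722; p = √p² = 10.107904; φ = atan2(cos α − cos β, d − sin α + sin β) = -0.031501 rad; t = (α − φ) mod 2π = 2.938205 rad, q = (φ − β) mod 2π = 2.252404 rad → L = 1.24·(2.938205 + 10.107904 + 2.252404) = 1.24·15.298513 = 18.970156 m
LSR: p² = d² − 2 + 2cos(α−β) + 2d(sin α + sin β) = 110.336416; p = √p² = 10.504114; φ = atan2(−cos α − cos β, d + sin α + sin β) − atan2(−2, p) = 0.340875 rad; t = (φ − α) mod 2π = 3.717356 rad, q = (φ − β) mod 2π = 2.624780 rad → L = 1.24·(3.717356 + 10.504114 + 2.624780) = 1.24·16.846250 = 20.889350 m
RSL: p² = d² − 2 + 2cos(α−β) − 2d(sin α + sin β) = 133.567338; p = √p² = 11.557134; φ = atan2(cos α + cos β, d − sin α − sin β) − atan2(2, p) = -0.310499 rad; t = (α − φ) mod 2π = 3.217203 rad, q = (β − φ) mod 2π = 4.309780 rad → L = 1.24·(3.217203 + 11.557134 + 4.309780) = 1.24·19.084117 = 23.664305 m
RLR: c = (6 − d² + 2cos(α−β) + 2d(sin α − sin β))/8 = -11.771215, |c| > 1 → infeasible
LRL: c = (6 − d² + 2cos(α−β) − 2d(sin α − sin β))/8 = -17.256554, |c| > 1 → infeasible
Shortest: RSR with L = 18.970156 m ≈ 18.9702 m
Convert RSR to answer units (arcs ×180/π): t = 2.938205·180/π = 168.3468°, p = ρ·p = 1.24·10.107904 = 12.5338 m, q = 2.252404·180/π = 129.0532°, L = 18.9702 m.

RSR: t = 168.3468°, p = 12.5338 m, q = 129.0532°, L = 18.9702 m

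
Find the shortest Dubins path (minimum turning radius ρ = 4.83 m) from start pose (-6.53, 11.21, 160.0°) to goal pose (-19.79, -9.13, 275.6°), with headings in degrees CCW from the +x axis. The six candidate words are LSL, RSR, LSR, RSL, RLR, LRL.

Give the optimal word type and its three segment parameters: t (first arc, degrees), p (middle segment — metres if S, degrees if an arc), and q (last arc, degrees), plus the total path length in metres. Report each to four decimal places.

LSL: t = 86.0757°, p = 16.7709 m, q = 29.5243°, L = 26.5159 m

Let ψ = atan2(Δy, Δx) = atan2(-20.34, -13.26) = -123.1010° be the start→goal bearing.
Normalize: d = |goal − start| / ρ = 24.280511/4.83 = 5.027021, α = (θ_start − ψ) mod 360° = 283.1010° = 4.941045 rad, β = (θ_goal − ψ) mod 360° = 38.7010° = 0.675460 rad.
Common terms: sin α = -0.973972, cos α = 0.226669, sin β = 0.625257, cos β = 0.780419, cos(α−β) = -0.432086, d² = 25.270939. Work in radians in the unit-radius frame; every candidate has L = ρ·(t + p + q).
LSL: p² = 2 + d² − 2cos(α−β) + 2d(sin α − sin β) = 12.056399; p = √p² = 3.472233; φ = atan2(cos β − cos α, d + sin α − sin β) = 0.160164 rad; t = (φ − α) mod 2π = 1.502304 rad, q = (β − φ) mod 2π = 0.515297 rad → L = 4.83·(1.502304 + 3.472233 + 0.515297) = 4.83·5.489833 = 26.515895 m
RSR: p² = 2 + d² − 2cos(α−β) + 2d(sin β − sin α) = 44.213821; p = √p² = 6.649347; φ = atan2(cos α − cos β, d − sin α + sin β) = -0.083375 rad; t = (α − φ) mod 2π = 5.024421 rad, q = (φ − β) mod 2π = 5.524349 rad → L = 4.83·(5.024421 + 6.649347 + 5.524349) = 4.83·17.198117 = 83.066907 m
LSR: p² = d² − 2 + 2cos(α−β) + 2d(sin α + sin β) = 18.900770; p = √p² = 4.347502; φ = atan2(−cos α − cos β, d + sin α + sin β) − atan2(−2, p) = 0.219135 rad; t = (φ − α) mod 2π = 1.561275 rad, q = (φ − β) mod 2π = 5.826860 rad → L = 4.83·(1.561275 + 4.347502 + 5.826860) = 4.83·11.735637 = 56.683126 m
RSL: p² = d² − 2 + 2cos(α−β) − 2d(sin α + sin β) = 25.912764; p = √p² = 5.090458; φ = atan2(cos α + cos β, d − sin α − sin β) − atan2(2, p) = -0.189171 rad; t = (α − φ) mod 2π = 5.130216 rad, q = (β − φ) mod 2π = 0.864631 rad → L = 4.83·(5.130216 + 5.090458 + 0.864631) = 4.83·11.085305 = 53.542024 m
RLR: c = (6 − d² + 2cos(α−β) + 2d(sin α − sin β))/8 = -4.526728, |c| > 1 → infeasible
LRL: c = (6 − d² + 2cos(α−β) − 2d(sin α − sin β))/8 = -0.507050; p = 2π − arccos c = 4.180630 rad; φ = atan2(cos β − cos α, d + sin α − sin β) = 0.160164 rad; t = (φ − α + p/2) mod 2π = 3.592619 rad, q = (β − α − t + p) mod 2π = 2.605612 rad → L = 4.83·(3.592619 + 4.180630 + 2.605612) = 4.83·10.378861 = 50.129900 m
Shortest: LSL with L = 26.515895 m ≈ 26.5159 m
Convert LSL to answer units (arcs ×180/π): t = 1.502304·180/π = 86.0757°, p = ρ·p = 4.83·3.472233 = 16.7709 m, q = 0.515297·180/π = 29.5243°, L = 26.5159 m.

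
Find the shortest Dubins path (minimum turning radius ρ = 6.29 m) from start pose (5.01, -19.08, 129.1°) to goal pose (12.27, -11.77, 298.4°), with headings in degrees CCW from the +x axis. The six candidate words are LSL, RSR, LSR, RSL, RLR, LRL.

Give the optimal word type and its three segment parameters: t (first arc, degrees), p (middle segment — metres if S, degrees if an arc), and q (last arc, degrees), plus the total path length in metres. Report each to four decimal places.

Let ψ = atan2(Δy, Δx) = atan2(7.31, 7.26) = 45.1966° be the start→goal bearing.
Normalize: d = |goal − start| / ρ = 10.302606/6.29 = 1.637934, α = (θ_start − ψ) mod 360° = 83.9034° = 1.464390 rad, β = (θ_goal − ψ) mod 360° = 253.2034° = 4.419233 rad.
Common terms: sin α = 0.994344, cos α = 0.106205, sin β = -0.957337, cos β = -0.288975, cos(α−β) = -0.982613, d² = 2.682829. Work in radians in the unit-radius frame; every candidate has L = ρ·(t + p + q).
LSL: p² = 2 + d² − 2cos(α−β) + 2d(sin α − sin β) = 13.041504; p = √p² = 3.611302; φ = atan2(cos β − cos α, d + sin α − sin β) = -0.109648 rad; t = (φ − α) mod 2π = 4.709147 rad, q = (β − φ) mod 2π = 4.528881 rad → L = 6.29·(4.709147 + 3.611302 + 4.528881) = 6.29·12.849330 = 80.822285 m
RSR: p² = 2 + d² − 2cos(α−β) + 2d(sin β − sin α) = 0.254605; p = √p² = 0.504584; φ = atan2(cos α − cos β, d − sin α + sin β) = 2.241826 rad; t = (α − φ) mod 2π = 5.505749 rad, q = (φ − β) mod 2π = 4.105779 rad → L = 6.29·(5.505749 + 0.504584 + 4.105779) = 6.29·10.116112 = 63.630344 m
LSR: p² = d² − 2 + 2cos(α−β) + 2d(sin α + sin β) = -1.161165 < 0 → infeasible
RSL: p² = d² − 2 + 2cos(α−β) − 2d(sin α + sin β) = -1.403629 < 0 → infeasible
RLR: c = (6 − d² + 2cos(α−β) + 2d(sin α − sin β))/8 = 0.968174; p = 2π − arccos c = 6.030220 rad; φ = atan2(cos α − cos β, d − sin α + sin β) = 2.241826 rad; t = (α − φ + p/2) mod 2π = 2.237674 rad, q = (α − β − t + p) mod 2π = 0.837703 rad → L = 6.29·(2.237674 + 6.030220 + 0.837703) = 6.29·9.105597 = 57.274203 m
LRL: c = (6 − d² + 2cos(α−β) − 2d(sin α − sin β))/8 = -0.630188; p = 2π − arccos c = 4.030594 rad; φ = atan2(cos β − cos α, d + sin α − sin β) = -0.109648 rad; t = (φ − α + p/2) mod 2π = 0.441258 rad, q = (β − α − t + p) mod 2π = 0.260993 rad → L = 6.29·(0.441258 + 4.030594 + 0.260993) = 6.29·4.732845 = 29.769592 m
Shortest: LRL with L = 29.769592 m ≈ 29.7696 m
Convert LRL to answer units (arcs ×180/π): t = 0.441258·180/π = 25.2822°, p = 4.030594·180/π = 230.9360°, q = 0.260993·180/π = 14.9538°, L = 29.7696 m.

LRL: t = 25.2822°, p = 230.9360°, q = 14.9538°, L = 29.7696 m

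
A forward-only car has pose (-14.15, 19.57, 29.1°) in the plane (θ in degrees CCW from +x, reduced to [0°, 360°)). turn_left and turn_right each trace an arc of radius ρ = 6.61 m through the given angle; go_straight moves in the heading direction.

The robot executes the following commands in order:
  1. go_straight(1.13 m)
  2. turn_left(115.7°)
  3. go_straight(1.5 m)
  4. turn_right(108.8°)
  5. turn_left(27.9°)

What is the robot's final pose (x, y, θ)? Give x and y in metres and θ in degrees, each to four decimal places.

(-11.8172, 45.3497, 63.9000°)

set_pose: (x, y, θ) = (-14.1500, 19.5700, 29.1000°), ρ = 6.61
go_straight(1.13): x += 1.13·cos θ, y += 1.13·sin θ → (-13.1626, 20.1196, 29.1000°)
turn_left(115.7°): centre at ρ to the left, rotate +115.7° → (-12.5671, 31.2965, 144.8000°)
go_straight(1.5): x += 1.5·cos θ, y += 1.5·sin θ → (-13.7928, 32.1612, 144.8000°)
turn_right(108.8°): centre at ρ to the right, rotate −108.8° → (-13.8679, 42.9101, 36.0000°)
turn_left(27.9°): centre at ρ to the left, rotate +27.9° → (-11.8172, 45.3497, 63.9000°)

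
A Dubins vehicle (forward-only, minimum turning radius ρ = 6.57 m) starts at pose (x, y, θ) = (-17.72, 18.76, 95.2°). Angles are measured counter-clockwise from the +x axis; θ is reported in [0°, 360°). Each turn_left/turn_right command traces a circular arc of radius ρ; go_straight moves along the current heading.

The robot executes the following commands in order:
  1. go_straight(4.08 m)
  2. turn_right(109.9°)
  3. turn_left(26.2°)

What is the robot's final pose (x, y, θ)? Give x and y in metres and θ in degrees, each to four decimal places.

set_pose: (x, y, θ) = (-17.7200, 18.7600, 95.2000°), ρ = 6.57
go_straight(4.08): x += 4.08·cos θ, y += 4.08·sin θ → (-18.0898, 22.8232, 95.2000°)
turn_right(109.9°): centre at ρ to the right, rotate −109.9° → (-9.8796, 29.7736, -14.7000° ≡ 345.3000°)
turn_left(26.2°): centre at ρ to the left, rotate +26.2° → (-6.9026, 29.6905, 371.5000° ≡ 11.5000°)

(-6.9026, 29.6905, 11.5000°)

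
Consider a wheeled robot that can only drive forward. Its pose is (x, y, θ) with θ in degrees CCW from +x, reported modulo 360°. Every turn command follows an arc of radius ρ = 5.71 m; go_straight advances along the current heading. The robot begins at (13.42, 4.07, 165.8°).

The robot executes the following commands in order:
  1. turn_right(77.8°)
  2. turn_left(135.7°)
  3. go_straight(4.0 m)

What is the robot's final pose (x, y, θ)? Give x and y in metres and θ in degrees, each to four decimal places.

set_pose: (x, y, θ) = (13.4200, 4.0700, 165.8000°), ρ = 5.71
turn_right(77.8°): centre at ρ to the right, rotate −77.8° → (9.1142, 9.8048, 88.0000°)
turn_left(135.7°): centre at ρ to the left, rotate +135.7° → (-0.5373, 14.1322, 223.7000°)
go_straight(4.0): x += 4.0·cos θ, y += 4.0·sin θ → (-3.4291, 11.3687, 223.7000°)

(-3.4291, 11.3687, 223.7000°)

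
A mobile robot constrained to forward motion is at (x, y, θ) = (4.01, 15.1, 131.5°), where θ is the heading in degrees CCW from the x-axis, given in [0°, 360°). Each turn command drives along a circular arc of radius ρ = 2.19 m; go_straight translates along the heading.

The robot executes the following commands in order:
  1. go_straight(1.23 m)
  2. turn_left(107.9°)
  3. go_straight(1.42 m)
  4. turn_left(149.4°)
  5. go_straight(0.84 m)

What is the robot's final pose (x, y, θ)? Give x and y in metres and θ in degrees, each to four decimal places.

(2.6231, 11.8334, 28.8000°)

set_pose: (x, y, θ) = (4.0100, 15.1000, 131.5000°), ρ = 2.19
go_straight(1.23): x += 1.23·cos θ, y += 1.23·sin θ → (3.1950, 16.0212, 131.5000°)
turn_left(107.9°): centre at ρ to the left, rotate +107.9° → (-0.3303, 15.6849, 239.4000°)
go_straight(1.42): x += 1.42·cos θ, y += 1.42·sin θ → (-1.0531, 14.4626, 239.4000°)
turn_left(149.4°): centre at ρ to the left, rotate +149.4° → (1.8870, 11.4287, 388.8000° ≡ 28.8000°)
go_straight(0.84): x += 0.84·cos θ, y += 0.84·sin θ → (2.6231, 11.8334, 28.8000°)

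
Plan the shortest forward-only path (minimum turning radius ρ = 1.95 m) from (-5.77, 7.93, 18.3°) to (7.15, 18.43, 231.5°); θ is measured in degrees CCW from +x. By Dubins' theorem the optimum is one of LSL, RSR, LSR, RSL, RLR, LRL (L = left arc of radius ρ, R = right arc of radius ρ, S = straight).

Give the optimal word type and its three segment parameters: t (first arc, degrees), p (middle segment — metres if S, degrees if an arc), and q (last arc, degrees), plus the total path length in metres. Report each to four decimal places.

Let ψ = atan2(Δy, Δx) = atan2(10.50, 12.92) = 39.1005° be the start→goal bearing.
Normalize: d = |goal − start| / ρ = 16.648616/1.95 = 8.537752, α = (θ_start − ψ) mod 360° = 339.1995° = 5.920147 rad, β = (θ_goal − ψ) mod 360° = 192.3995° = 3.358004 rad.
Common terms: sin α = -0.355116, cos α = 0.934822, sin β = -0.214726, cos β = -0.976674, cos(α−β) = -0.836764, d² = 72.893202. Work in radians in the unit-radius frame; every candidate has L = ρ·(t + p + q).
LSL: p² = 2 + d² − 2cos(α−β) + 2d(sin α − sin β) = 74.169509; p = √p² = 8.612172; φ = atan2(cos β − cos α, d + sin α − sin β) = -0.223817 rad; t = (φ − α) mod 2π = 0.139221 rad, q = (β − φ) mod 2π = 3.581821 rad → L = 1.95·(0.139221 + 8.612172 + 3.581821) = 1.95·12.333214 = 24.049767 m
RSR: p² = 2 + d² − 2cos(α−β) + 2d(sin β − sin α) = 78.963952; p = √p² = 8.886166; φ = atan2(cos α − cos β, d − sin α + sin β) = 0.216804 rad; t = (α − φ) mod 2π = 5.703344 rad, q = (φ − β) mod 2π = 3.141985 rad → L = 1.95·(5.703344 + 8.886166 + 3.141985) = 1.95·17.731495 = 34.576415 m
LSR: p² = d² − 2 + 2cos(α−β) + 2d(sin α + sin β) = 59.489336; p = √p² = 7.712933; φ = atan2(−cos α − cos β, d + sin α + sin β) − atan2(−2, p) = 0.258969 rad; t = (φ − α) mod 2π = 0.622007 rad, q = (φ − β) mod 2π = 3.184150 rad → L = 1.95·(0.622007 + 7.712933 + 3.184150) = 1.95·11.519091 = 22.462226 m
RSL: p² = d² − 2 + 2cos(α−β) − 2d(sin α + sin β) = 78.950010; p = √p² = 8.885382; φ = atan2(cos α + cos β, d − sin α − sin β) − atan2(2, p) = -0.225994 rad; t = (α − φ) mod 2π = 6.146142 rad, q = (β − φ) mod 2π = 3.583998 rad → L = 1.95·(6.146142 + 8.885382 + 3.583998) = 1.95·18.615522 = 36.300268 m
RLR: c = (6 − d² + 2cos(α−β) + 2d(sin α − sin β))/8 = -8.870494, |c| > 1 → infeasible
LRL: c = (6 − d² + 2cos(α−β) − 2d(sin α − sin β))/8 = -8.271189, |c| > 1 → infeasible
Shortest: LSR with L = 22.462226 m ≈ 22.4622 m
Convert LSR to answer units (arcs ×180/π): t = 0.622007·180/π = 35.6384°, p = ρ·p = 1.95·7.712933 = 15.0402 m, q = 3.184150·180/π = 182.4384°, L = 22.4622 m.

LSR: t = 35.6384°, p = 15.0402 m, q = 182.4384°, L = 22.4622 m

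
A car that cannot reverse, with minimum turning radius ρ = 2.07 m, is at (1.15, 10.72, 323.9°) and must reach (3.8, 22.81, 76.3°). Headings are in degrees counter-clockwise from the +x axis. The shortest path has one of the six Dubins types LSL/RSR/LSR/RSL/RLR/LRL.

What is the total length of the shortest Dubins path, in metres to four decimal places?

15.0027 m

Let ψ = atan2(Δy, Δx) = atan2(12.09, 2.65) = 77.6369° be the start→goal bearing.
Normalize: d = |goal − start| / ρ = 12.377019/2.07 = 5.979236, α = (θ_start − ψ) mod 360° = 246.2631° = 4.298102 rad, β = (θ_goal − ψ) mod 360° = 358.6631° = 6.259852 rad.
Common terms: sin α = -0.915404, cos α = -0.402537, sin β = -0.023331, cos β = 0.999728, cos(α−β) = -0.381070, d² = 35.751266. Work in radians in the unit-radius frame; every candidate has L = ρ·(t + p + q).
LSL: p² = 2 + d² − 2cos(α−β) + 2d(sin α − sin β) = 27.845581; p = √p² = 5.276891; φ = atan2(cos β − cos α, d + sin α − sin β) = 0.268968 rad; t = (φ − α) mod 2π = 2.254051 rad, q = (β − φ) mod 2π = 5.990884 rad → L = 2.07·(2.254051 + 5.276891 + 5.990884) = 2.07·13.521827 = 27.990181 m
RSR: p² = 2 + d² − 2cos(α−β) + 2d(sin β − sin α) = 49.181233; p = √p² = 7.012933; φ = atan2(cos α − cos β, d − sin α + sin β) = -0.201311 rad; t = (α − φ) mod 2π = 4.499413 rad, q = (φ − β) mod 2π = 6.105207 rad → L = 2.07·(4.499413 + 7.012933 + 6.105207) = 2.07·17.617554 = 36.468336 m
LSR: p² = d² − 2 + 2cos(α−β) + 2d(sin α + sin β) = 21.763293; p = √p² = 4.665115; φ = atan2(−cos α − cos β, d + sin α + sin β) − atan2(−2, p) = 0.287084 rad; t = (φ − α) mod 2π = 2.272167 rad, q = (φ − β) mod 2π = 0.310417 rad → L = 2.07·(2.272167 + 4.665115 + 0.310417) = 2.07·7.247698 = 15.002735 m
RSL: p² = d² − 2 + 2cos(α−β) − 2d(sin α + sin β) = 44.214957; p = √p² = 6.649433; φ = atan2(cos α + cos β, d − sin α − sin β) − atan2(2, p) = -0.206059 rad; t = (α − φ) mod 2π = 4.504161 rad, q = (β − φ) mod 2π = 0.182726 rad → L = 2.07·(4.504161 + 6.649433 + 0.182726) = 2.07·11.336320 = 23.466182 m
RLR: c = (6 − d² + 2cos(α−β) + 2d(sin α − sin β))/8 = -5.147654, |c| > 1 → infeasible
LRL: c = (6 − d² + 2cos(α−β) − 2d(sin α − sin β))/8 = -2.480698, |c| > 1 → infeasible
Shortest: LSR with L = 15.002735 m ≈ 15.0027 m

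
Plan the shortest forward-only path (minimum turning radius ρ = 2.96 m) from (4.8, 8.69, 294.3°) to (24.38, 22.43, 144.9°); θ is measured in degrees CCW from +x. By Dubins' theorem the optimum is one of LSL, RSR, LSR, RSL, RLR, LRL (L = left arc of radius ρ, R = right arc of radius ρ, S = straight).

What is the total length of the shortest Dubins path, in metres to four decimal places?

Let ψ = atan2(Δy, Δx) = atan2(13.74, 19.58) = 35.0587° be the start→goal bearing.
Normalize: d = |goal − start| / ρ = 23.919950/2.96 = 8.081064, α = (θ_start − ψ) mod 360° = 259.2413° = 4.524614 rad, β = (θ_goal − ψ) mod 360° = 109.8413° = 1.917092 rad.
Common terms: sin α = -0.982422, cos α = -0.186674, sin β = 0.940637, cos β = -0.339415, cos(α−β) = -0.860742, d² = 65.303598. Work in radians in the unit-radius frame; every candidate has L = ρ·(t + p + q).
LSL: p² = 2 + d² − 2cos(α−β) + 2d(sin α − sin β) = 37.944363; p = √p² = 6.159900; φ = atan2(cos β − cos α, d + sin α − sin β) = -0.024799 rad; t = (φ − α) mod 2π = 1.733773 rad, q = (β − φ) mod 2π = 1.941890 rad → L = 2.96·(1.733773 + 6.159900 + 1.941890) = 2.96·9.835563 = 29.113266 m
RSR: p² = 2 + d² − 2cos(α−β) + 2d(sin β − sin α) = 100.105800; p = √p² = 10.005289; φ = atan2(cos α − cos β, d − sin α + sin β) = 0.015267 rad; t = (α − φ) mod 2π = 4.509347 rad, q = (φ − β) mod 2π = 4.381360 rad → L = 2.96·(4.509347 + 10.005289 + 4.381360) = 2.96·18.895996 = 55.932148 m
LSR: p² = d² − 2 + 2cos(α−β) + 2d(sin α + sin β) = 60.906773; p = √p² = 7.804279; φ = atan2(−cos α − cos β, d + sin α + sin β) − atan2(−2, p) = 0.316217 rad; t = (φ − α) mod 2π = 2.074789 rad, q = (φ − β) mod 2π = 4.682311 rad → L = 2.96·(2.074789 + 7.804279 + 4.682311) = 2.96·14.561379 = 43.101683 m
RSL: p² = d² − 2 + 2cos(α−β) − 2d(sin α + sin β) = 62.257454; p = √p² = 7.890339; φ = atan2(cos α + cos β, d − sin α − sin β) − atan2(2, p) = -0.312922 rad; t = (α − φ) mod 2π = 4.837536 rad, q = (β − φ) mod 2π = 2.230014 rad → L = 2.96·(4.837536 + 7.890339 + 2.230014) = 2.96·14.957889 = 44.275352 m
RLR: c = (6 − d² + 2cos(α−β) + 2d(sin α − sin β))/8 = -11.513225, |c| > 1 → infeasible
LRL: c = (6 − d² + 2cos(α−β) − 2d(sin α − sin β))/8 = -3.743045, |c| > 1 → infeasible
Shortest: LSL with L = 29.113266 m ≈ 29.1133 m

29.1133 m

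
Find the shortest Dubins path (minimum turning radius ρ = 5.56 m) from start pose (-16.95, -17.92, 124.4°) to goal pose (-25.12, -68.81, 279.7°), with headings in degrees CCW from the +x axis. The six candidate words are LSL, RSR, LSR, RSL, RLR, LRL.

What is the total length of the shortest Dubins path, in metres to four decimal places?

Let ψ = atan2(Δy, Δx) = atan2(-50.89, -8.17) = -99.1206° be the start→goal bearing.
Normalize: d = |goal − start| / ρ = 51.541643/5.56 = 9.270080, α = (θ_start − ψ) mod 360° = 223.5206° = 3.901170 rad, β = (θ_goal − ψ) mod 360° = 18.8206° = 0.328481 rad.
Common terms: sin α = -0.688615, cos α = -0.725127, sin β = 0.322606, cos β = 0.946533, cos(α−β) = -0.908508, d² = 85.934378. Work in radians in the unit-radius frame; every candidate has L = ρ·(t + p + q).
LSL: p² = 2 + d² − 2cos(α−β) + 2d(sin α − sin β) = 71.003204; p = √p² = 8.426340; φ = atan2(cos β − cos α, d + sin α − sin β) = 0.199710 rad; t = (φ − α) mod 2π = 2.581725 rad, q = (β − φ) mod 2π = 0.128771 rad → L = 5.56·(2.581725 + 8.426340 + 0.128771) = 5.56·11.136836 = 61.920809 m
RSR: p² = 2 + d² − 2cos(α−β) + 2d(sin β − sin α) = 108.499585; p = √p² = 10.416313; φ = atan2(cos α − cos β, d − sin α + sin β) = -0.161182 rad; t = (α − φ) mod 2π = 4.062352 rad, q = (φ − β) mod 2π = 5.793522 rad → L = 5.56·(4.062352 + 10.416313 + 5.793522) = 5.56·20.272188 = 112.713364 m
LSR: p² = d² − 2 + 2cos(α−β) + 2d(sin α + sin β) = 75.331489; p = √p² = 8.679371; φ = atan2(−cos α − cos β, d + sin α + sin β) − atan2(−2, p) = 0.201617 rad; t = (φ − α) mod 2π = 2.583633 rad, q = (φ − β) mod 2π = 6.156322 rad → L = 5.56·(2.583633 + 8.679371 + 6.156322) = 5.56·17.419326 = 96.851453 m
RSL: p² = d² − 2 + 2cos(α−β) − 2d(sin α + sin β) = 88.903235; p = √p² = 9.428851; φ = atan2(cos α + cos β, d − sin α − sin β) − atan2(2, p) = -0.186044 rad; t = (α − φ) mod 2π = 4.087214 rad, q = (β − φ) mod 2π = 0.514525 rad → L = 5.56·(4.087214 + 9.428851 + 0.514525) = 5.56·14.030590 = 78.010083 m
RLR: c = (6 − d² + 2cos(α−β) + 2d(sin α − sin β))/8 = -12.562448, |c| > 1 → infeasible
LRL: c = (6 − d² + 2cos(α−β) − 2d(sin α − sin β))/8 = -7.875401, |c| > 1 → infeasible
Shortest: LSL with L = 61.920809 m ≈ 61.9208 m

61.9208 m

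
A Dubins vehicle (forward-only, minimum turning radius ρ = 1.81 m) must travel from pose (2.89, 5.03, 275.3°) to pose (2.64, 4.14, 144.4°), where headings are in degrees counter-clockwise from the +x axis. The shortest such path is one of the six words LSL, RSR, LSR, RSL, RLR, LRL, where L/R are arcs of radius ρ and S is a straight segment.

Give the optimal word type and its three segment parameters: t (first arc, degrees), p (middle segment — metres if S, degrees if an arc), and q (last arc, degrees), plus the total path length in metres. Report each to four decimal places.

RLR: t = 57.2726°, p = 316.0131°, q = 29.6405°, L = 12.7286 m

Let ψ = atan2(Δy, Δx) = atan2(-0.89, -0.25) = -105.6900° be the start→goal bearing.
Normalize: d = |goal − start| / ρ = 0.924446/1.81 = 0.510744, α = (θ_start − ψ) mod 360° = 20.9900° = 0.366344 rad, β = (θ_goal − ψ) mod 360° = 250.0900° = 4.364894 rad.
Common terms: sin α = 0.358205, cos α = 0.933643, sin β = -0.940229, cos β = -0.340544, cos(α−β) = -0.654741, d² = 0.260859. Work in radians in the unit-radius frame; every candidate has L = ρ·(t + p + q).
LSL: p² = 2 + d² − 2cos(α−β) + 2d(sin α − sin β) = 4.896674; p = √p² = 2.212843; φ = atan2(cos β − cos α, d + sin α − sin β) = -0.613600 rad; t = (φ − α) mod 2π = 5.303241 rad, q = (β − φ) mod 2π = 4.978494 rad → L = 1.81·(5.303241 + 2.212843 + 4.978494) = 1.81·12.494578 = 22.615185 m
RSR: p² = 2 + d² − 2cos(α−β) + 2d(sin β − sin α) = 2.244008; p = √p² = 1.498001; φ = atan2(cos α − cos β, d − sin α + sin β) = 2.124484 rad; t = (α − φ) mod 2π = 4.525046 rad, q = (φ − β) mod 2π = 4.042775 rad → L = 1.81·(4.525046 + 1.498001 + 4.042775) = 1.81·10.065822 = 18.219139 m
LSR: p² = d² − 2 + 2cos(α−β) + 2d(sin α + sin β) = -3.643152 < 0 → infeasible
RSL: p² = d² − 2 + 2cos(α−β) − 2d(sin α + sin β) = -2.454093 < 0 → infeasible
RLR: c = (6 − d² + 2cos(α−β) + 2d(sin α − sin β))/8 = 0.719499; p = 2π − arccos c = 5.515470 rad; φ = atan2(cos α − cos β, d − sin α + sin β) = 2.124484 rad; t = (α − φ + p/2) mod 2π = 0.999595 rad, q = (α − β − t + p) mod 2π = 0.517325 rad → L = 1.81·(0.999595 + 5.515470 + 0.517325) = 1.81·7.032390 = 12.728626 m
LRL: c = (6 − d² + 2cos(α−β) − 2d(sin α − sin β))/8 = 0.387916; p = 2π − arccos c = 5.110758 rad; φ = atan2(cos β − cos α, d + sin α − sin β) = -0.613600 rad; t = (φ − α + p/2) mod 2π = 1.575435 rad, q = (β − α − t + p) mod 2π = 1.250688 rad → L = 1.81·(1.575435 + 5.110758 + 1.250688) = 1.81·7.936880 = 14.365754 m
Shortest: RLR with L = 12.728626 m ≈ 12.7286 m
Convert RLR to answer units (arcs ×180/π): t = 0.999595·180/π = 57.2726°, p = 5.515470·180/π = 316.0131°, q = 0.517325·180/π = 29.6405°, L = 12.7286 m.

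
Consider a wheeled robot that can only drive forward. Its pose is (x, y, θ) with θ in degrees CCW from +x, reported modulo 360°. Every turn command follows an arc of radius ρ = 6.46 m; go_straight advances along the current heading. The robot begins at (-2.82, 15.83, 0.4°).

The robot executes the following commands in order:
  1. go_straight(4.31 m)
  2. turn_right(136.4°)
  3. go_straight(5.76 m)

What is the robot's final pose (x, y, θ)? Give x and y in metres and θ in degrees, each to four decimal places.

set_pose: (x, y, θ) = (-2.8200, 15.8300, 0.4000°), ρ = 6.46
go_straight(4.31): x += 4.31·cos θ, y += 4.31·sin θ → (1.4899, 15.8601, 0.4000°)
turn_right(136.4°): centre at ρ to the right, rotate −136.4° → (6.0225, 4.7533, -136.0000° ≡ 224.0000°)
go_straight(5.76): x += 5.76·cos θ, y += 5.76·sin θ → (1.8791, 0.7521, 224.0000°)

(1.8791, 0.7521, 224.0000°)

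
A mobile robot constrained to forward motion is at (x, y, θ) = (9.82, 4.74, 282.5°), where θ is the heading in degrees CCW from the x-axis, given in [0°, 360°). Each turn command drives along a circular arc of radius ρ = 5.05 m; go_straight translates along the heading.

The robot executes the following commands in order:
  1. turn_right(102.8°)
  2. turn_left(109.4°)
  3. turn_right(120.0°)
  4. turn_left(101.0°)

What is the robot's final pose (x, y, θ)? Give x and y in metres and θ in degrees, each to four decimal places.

set_pose: (x, y, θ) = (9.8200, 4.7400, 282.5000°), ρ = 5.05
turn_right(102.8°): centre at ρ to the right, rotate −102.8° → (4.8633, -1.4030, 179.7000°)
turn_left(109.4°): centre at ρ to the left, rotate +109.4° → (0.0648, -8.1053, 289.1000°)
turn_right(120.0°): centre at ρ to the right, rotate −120.0° → (-5.6621, -14.7167, 169.1000°)
turn_left(101.0°): centre at ρ to the left, rotate +101.0° → (-11.6670, -19.6844, 270.1000°)

(-11.6670, -19.6844, 270.1000°)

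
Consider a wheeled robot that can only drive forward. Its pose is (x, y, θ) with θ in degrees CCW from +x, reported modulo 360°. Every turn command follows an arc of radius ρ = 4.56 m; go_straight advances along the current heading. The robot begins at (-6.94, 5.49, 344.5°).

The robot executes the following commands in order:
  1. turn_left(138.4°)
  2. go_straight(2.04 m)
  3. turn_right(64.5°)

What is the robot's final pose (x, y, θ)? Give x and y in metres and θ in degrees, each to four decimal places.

(-3.0560, 18.9401, 58.4000°)

set_pose: (x, y, θ) = (-6.9400, 5.4900, 344.5000°), ρ = 4.56
turn_left(138.4°): centre at ρ to the left, rotate +138.4° → (-1.8927, 12.3610, 482.9000° ≡ 122.9000°)
go_straight(2.04): x += 2.04·cos θ, y += 2.04·sin θ → (-3.0008, 14.0739, 122.9000°)
turn_right(64.5°): centre at ρ to the right, rotate −64.5° → (-3.0560, 18.9401, 58.4000°)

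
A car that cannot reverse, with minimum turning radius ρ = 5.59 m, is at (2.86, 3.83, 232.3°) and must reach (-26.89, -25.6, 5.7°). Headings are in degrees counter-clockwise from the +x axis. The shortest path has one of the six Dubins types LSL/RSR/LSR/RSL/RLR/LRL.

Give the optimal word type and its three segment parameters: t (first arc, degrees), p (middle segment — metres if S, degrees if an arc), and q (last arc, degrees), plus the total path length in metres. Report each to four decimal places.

Let ψ = atan2(Δy, Δx) = atan2(-29.43, -29.75) = -135.3098° be the start→goal bearing.
Normalize: d = |goal − start| / ρ = 41.847191/5.59 = 7.486081, α = (θ_start − ψ) mod 360° = 7.6098° = 0.132816 rad, β = (θ_goal − ψ) mod 360° = 141.0098° = 2.461085 rad.
Common terms: sin α = 0.132426, cos α = 0.991193, sin β = 0.629187, cos β = -0.777254, cos(α−β) = -0.687088, d² = 56.041404. Work in radians in the unit-radius frame; every candidate has L = ρ·(t + p + q).
LSL: p² = 2 + d² − 2cos(α−β) + 2d(sin α − sin β) = 51.977989; p = √p² = 7.209576; φ = atan2(cos β − cos α, d + sin α − sin β) = -0.247820 rad; t = (φ − α) mod 2π = 5.902549 rad, q = (β − φ) mod 2π = 2.708906 rad → L = 5.59·(5.902549 + 7.209576 + 2.708906) = 5.59·15.821031 = 88.439562 m
RSR: p² = 2 + d² − 2cos(α−β) + 2d(sin β − sin α) = 66.853169; p = √p² = 8.176379; φ = atan2(cos α − cos β, d − sin α + sin β) = 0.218010 rad; t = (α − φ) mod 2π = 6.197991 rad, q = (φ − β) mod 2π = 4.040110 rad → L = 5.59·(6.197991 + 8.176379 + 4.040110) = 5.59·18.414480 = 102.936944 m
LSR: p² = d² − 2 + 2cos(α−β) + 2d(sin α + sin β) = 64.070228; p = √p² = 8.004388; φ = atan2(−cos α − cos β, d + sin α + sin β) − atan2(−2, p) = 0.218916 rad; t = (φ − α) mod 2π = 0.086100 rad, q = (φ − β) mod 2π = 4.041016 rad → L = 5.59·(0.086100 + 8.004388 + 4.041016) = 5.59·12.131504 = 67.815108 m
RSL: p² = d² − 2 + 2cos(α−β) − 2d(sin α + sin β) = 41.264230; p = √p² = 6.423724; φ = atan2(cos α + cos β, d − sin α − sin β) − atan2(2, p) = -0.270029 rad; t = (α − φ) mod 2π = 0.402845 rad, q = (β − φ) mod 2π = 2.731114 rad → L = 5.59·(0.402845 + 6.423724 + 2.731114) = 5.59·9.557683 = 53.427449 m
RLR: c = (6 − d² + 2cos(α−β) + 2d(sin α − sin β))/8 = -7.356646, |c| > 1 → infeasible
LRL: c = (6 − d² + 2cos(α−β) − 2d(sin α − sin β))/8 = -5.497249, |c| > 1 → infeasible
Shortest: RSL with L = 53.427449 m ≈ 53.4274 m
Convert RSL to answer units (arcs ×180/π): t = 0.402845·180/π = 23.0813°, p = ρ·p = 5.59·6.423724 = 35.9086 m, q = 2.731114·180/π = 156.4813°, L = 53.4274 m.

RSL: t = 23.0813°, p = 35.9086 m, q = 156.4813°, L = 53.4274 m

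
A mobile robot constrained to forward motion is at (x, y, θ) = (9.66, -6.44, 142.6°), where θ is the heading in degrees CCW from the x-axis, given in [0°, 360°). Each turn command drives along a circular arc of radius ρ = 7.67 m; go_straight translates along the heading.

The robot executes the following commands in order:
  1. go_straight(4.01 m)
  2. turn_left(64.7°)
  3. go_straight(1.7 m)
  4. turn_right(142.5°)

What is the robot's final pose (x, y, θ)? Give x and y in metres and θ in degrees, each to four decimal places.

(-13.6705, 6.0198, 64.8000°)

set_pose: (x, y, θ) = (9.6600, -6.4400, 142.6000°), ρ = 7.67
go_straight(4.01): x += 4.01·cos θ, y += 4.01·sin θ → (6.4744, -4.0044, 142.6000°)
turn_left(64.7°): centre at ρ to the left, rotate +64.7° → (-1.7020, -3.2819, 207.3000°)
go_straight(1.7): x += 1.7·cos θ, y += 1.7·sin θ → (-3.2127, -4.0616, 207.3000°)
turn_right(142.5°): centre at ρ to the right, rotate −142.5° → (-13.6705, 6.0198, 64.8000°)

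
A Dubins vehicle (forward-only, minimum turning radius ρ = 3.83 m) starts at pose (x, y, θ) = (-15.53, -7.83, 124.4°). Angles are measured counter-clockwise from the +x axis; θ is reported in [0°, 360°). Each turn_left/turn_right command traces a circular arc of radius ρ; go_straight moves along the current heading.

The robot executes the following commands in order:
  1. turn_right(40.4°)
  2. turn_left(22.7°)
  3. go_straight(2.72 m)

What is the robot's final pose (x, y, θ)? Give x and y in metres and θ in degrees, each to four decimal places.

set_pose: (x, y, θ) = (-15.5300, -7.8300, 124.4000°), ρ = 3.83
turn_right(40.4°): centre at ρ to the right, rotate −40.4° → (-16.1788, -5.2658, 84.0000°)
turn_left(22.7°): centre at ρ to the left, rotate +22.7° → (-16.3194, -3.7649, 106.7000°)
go_straight(2.72): x += 2.72·cos θ, y += 2.72·sin θ → (-17.1010, -1.1596, 106.7000°)

(-17.1010, -1.1596, 106.7000°)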